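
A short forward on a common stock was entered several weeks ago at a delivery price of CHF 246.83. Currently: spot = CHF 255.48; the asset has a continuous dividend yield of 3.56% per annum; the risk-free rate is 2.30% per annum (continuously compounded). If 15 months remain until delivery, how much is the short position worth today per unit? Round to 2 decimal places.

Current fair forward for the remaining 15 months: F = S·e^((r − q)·T), (r − q) = 0.0230 − 0.0356 = -0.0126
F = 255.48 · e^(-0.0126 × 15/12) = 255.48 × 0.984373 = 251.4876
Value of long forward = (F − K)·e^(−rT) = (251.4876 − 246.83) · e^(−0.0230·15/12)
= 4.6576 × 0.971659 = 4.53
Short position value = −(long value) = -CHF 4.53

-CHF 4.53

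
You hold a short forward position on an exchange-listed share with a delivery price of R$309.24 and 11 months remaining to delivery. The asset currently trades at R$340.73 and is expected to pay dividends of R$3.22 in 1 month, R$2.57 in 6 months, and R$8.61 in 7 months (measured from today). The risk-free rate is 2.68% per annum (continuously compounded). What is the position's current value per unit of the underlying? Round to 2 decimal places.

-R$24.77

PV(remaining dividends) I = 3.22·e^(−0.0268·1/12) + 2.57·e^(−0.0268·6/12) + 8.61·e^(−0.0268·7/12) = 14.2251
Current forward F = (S − I)·e^(rT) = (340.73 − 14.2251)·e^(0.0268·11/12) = 326.5049 × 1.024871 = 334.6254
Value (long) = (F − K)·e^(−rT) = (334.6254 − 309.24) × 0.975733 = 24.7694
Short position value = −(long value) = -R$24.77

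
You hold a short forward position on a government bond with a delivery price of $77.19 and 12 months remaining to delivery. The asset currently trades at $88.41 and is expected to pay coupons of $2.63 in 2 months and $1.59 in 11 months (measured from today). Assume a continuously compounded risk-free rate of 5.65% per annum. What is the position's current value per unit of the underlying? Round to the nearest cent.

-$11.35

PV(remaining coupons) I = 2.63·e^(−0.0565·2/12) + 1.59·e^(−0.0565·11/12) = 4.1151
Current forward F = (S − I)·e^(rT) = (88.41 − 4.1151)·e^(0.0565·12/12) = 84.2949 × 1.058127 = 89.1947
Value (long) = (F − K)·e^(−rT) = (89.1947 − 77.19) × 0.945066 = 11.3452
Short position value = −(long value) = -$11.35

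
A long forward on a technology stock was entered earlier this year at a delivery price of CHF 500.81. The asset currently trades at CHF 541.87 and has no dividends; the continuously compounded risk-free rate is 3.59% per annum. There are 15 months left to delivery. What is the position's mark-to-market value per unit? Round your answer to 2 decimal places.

Current fair forward for the remaining 15 months: F = S·e^(r·T), r = 0.0359
F = 541.87 · e^(0.0359 × 15/12) = 541.87 × 1.045897 = 566.7402
Value of long forward = (F − K)·e^(−rT) = (566.7402 − 500.81) · e^(−0.0359·15/12)
= 65.9302 × 0.956117 = 63.04

CHF 63.04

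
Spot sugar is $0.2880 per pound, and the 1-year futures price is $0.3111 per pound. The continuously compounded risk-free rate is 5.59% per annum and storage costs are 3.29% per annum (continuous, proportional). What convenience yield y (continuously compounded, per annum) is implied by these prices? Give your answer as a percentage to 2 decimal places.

1.16%

F = S·e^((r+u−y)T) ⇒ (r+u−y) = ln(F/S)/T
ln(0.3111/0.2880) = 0.077154; /T ⇒ 0.077154
y = r + u − ln(F/S)/T = 0.0559 + 0.0329 − 0.077154 = 0.011646
y = 1.16%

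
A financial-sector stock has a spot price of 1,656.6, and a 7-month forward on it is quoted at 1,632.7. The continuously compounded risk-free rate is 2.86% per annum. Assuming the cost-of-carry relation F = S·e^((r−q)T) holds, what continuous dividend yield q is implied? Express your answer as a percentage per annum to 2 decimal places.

5.35%

From F = S·e^((r−q)T): (r − q) = ln(F/S)/T
ln(1632.7/1656.6) = ln(0.985573) = -0.014532
(r − q) = -0.014532 / (7/12) = -0.024912
q = r − ln(F/S)/T = 0.0286 + 0.024912 = 0.053512
q = 5.35%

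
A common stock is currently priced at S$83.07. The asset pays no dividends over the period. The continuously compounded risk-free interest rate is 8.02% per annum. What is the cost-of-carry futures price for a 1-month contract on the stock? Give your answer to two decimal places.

S$83.63

F = S·e^(rT) = 83.07 · e^(0.0802 × 1/12)
= 83.07 · e^0.006683 = 83.07 × 1.006705
F = S$83.63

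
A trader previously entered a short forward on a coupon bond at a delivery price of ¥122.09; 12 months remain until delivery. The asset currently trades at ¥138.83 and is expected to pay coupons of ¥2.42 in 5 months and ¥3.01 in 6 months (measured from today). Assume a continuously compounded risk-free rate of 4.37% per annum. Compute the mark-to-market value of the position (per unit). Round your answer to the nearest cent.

PV(remaining coupons) I = 2.42·e^(−0.0437·5/12) + 3.01·e^(−0.0437·6/12) = 5.3213
Current forward F = (S − I)·e^(rT) = (138.83 − 5.3213)·e^(0.0437·12/12) = 133.5087 × 1.044669 = 139.4724
Value (long) = (F − K)·e^(−rT) = (139.4724 − 122.09) × 0.957241 = 16.6391
Short position value = −(long value) = -¥16.64

-¥16.64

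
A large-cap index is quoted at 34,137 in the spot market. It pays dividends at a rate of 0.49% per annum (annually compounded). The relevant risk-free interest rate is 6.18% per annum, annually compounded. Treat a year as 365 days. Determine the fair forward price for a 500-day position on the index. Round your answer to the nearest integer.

36,812

F = S · (1+r)^T / (1+q)^T
= 34137 × 1.085613 / 1.006718 = 34137 × 1.078369
F = 36,812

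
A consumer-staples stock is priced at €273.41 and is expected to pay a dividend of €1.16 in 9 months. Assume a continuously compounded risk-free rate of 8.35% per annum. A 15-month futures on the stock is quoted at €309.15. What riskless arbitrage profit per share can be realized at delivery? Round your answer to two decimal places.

PV(dividends) I = 1.16·e^(−0.0835·9/12) = 1.0896
Fair futures F* = (S − I)·e^(rT) = (273.41 − 1.0896)·e^0.104375 = 272.3204 × 1.110017 = 302.2803
Market €309.15 > fair 302.2803: forward overpriced → cash-and-carry (borrow at r, buy the stock and collect the dividends, short the forward).
Profit at T = |F_mkt − F*| = |309.15 − 302.2803| = €6.87 per share

€6.87 per share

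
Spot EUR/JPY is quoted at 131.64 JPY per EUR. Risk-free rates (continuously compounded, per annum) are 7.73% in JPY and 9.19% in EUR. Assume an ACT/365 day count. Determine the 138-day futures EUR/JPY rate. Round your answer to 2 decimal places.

130.92

F = S·e^((r_JPY − r_EUR)T) = 131.64 · e^((0.0773 − 0.0919) × 138/365)
= 131.64 · e^-0.005520 = 131.64 × 0.994495
F = 130.92 JPY per EUR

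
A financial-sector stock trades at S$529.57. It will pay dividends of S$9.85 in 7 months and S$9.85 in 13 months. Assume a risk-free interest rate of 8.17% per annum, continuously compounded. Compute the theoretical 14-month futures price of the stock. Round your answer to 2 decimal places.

S$562.28

PV(dividends) I = 9.85·e^(−0.0817·7/12) + 9.85·e^(−0.0817·13/12)
I = 9.3916 + 9.0157 = 18.4073
F = (S − I)·e^(rT) = (529.57 − 18.4073) · e^(0.0817·14/12)
= 511.1627 · e^0.095317 = 511.1627 × 1.100008 = S$562.28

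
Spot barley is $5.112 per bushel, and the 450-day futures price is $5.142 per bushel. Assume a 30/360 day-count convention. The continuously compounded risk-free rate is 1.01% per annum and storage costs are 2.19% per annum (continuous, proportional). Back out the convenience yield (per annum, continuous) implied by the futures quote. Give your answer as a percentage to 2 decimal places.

2.73%

F = S·e^((r+u−y)T) ⇒ (r+u−y) = ln(F/S)/T
ln(5.142/5.112) = 0.005851; /T ⇒ 0.004681
y = r + u − ln(F/S)/T = 0.0101 + 0.0219 − 0.004681 = 0.027319
y = 2.73%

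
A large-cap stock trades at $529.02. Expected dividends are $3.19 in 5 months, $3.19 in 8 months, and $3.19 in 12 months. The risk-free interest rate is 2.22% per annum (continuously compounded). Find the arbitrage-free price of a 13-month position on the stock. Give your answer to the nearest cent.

$532.24

PV(dividends) I = 3.19·e^(−0.0222·5/12) + 3.19·e^(−0.0222·8/12) + 3.19·e^(−0.0222·12/12)
I = 3.1606 + 3.1431 + 3.1200 = 9.4237
F = (S − I)·e^(rT) = (529.02 − 9.4237) · e^(0.0222·13/12)
= 519.5963 · e^0.024050 = 519.5963 × 1.024342 = $532.24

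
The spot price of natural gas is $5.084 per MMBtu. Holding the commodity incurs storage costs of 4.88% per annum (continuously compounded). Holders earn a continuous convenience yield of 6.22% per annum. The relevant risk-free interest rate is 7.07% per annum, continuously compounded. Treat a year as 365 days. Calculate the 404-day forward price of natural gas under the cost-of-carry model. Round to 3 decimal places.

Net carry = r + u − y = 0.0707 + 0.0488 − 0.0622 = 0.0573
F = S·e^((r+u−y)T) = 5.084 · e^(0.0573 × 404/365) = 5.084 · e^0.063422
= 5.084 × 1.065476 = $5.417 per MMBtu

$5.417 per MMBtu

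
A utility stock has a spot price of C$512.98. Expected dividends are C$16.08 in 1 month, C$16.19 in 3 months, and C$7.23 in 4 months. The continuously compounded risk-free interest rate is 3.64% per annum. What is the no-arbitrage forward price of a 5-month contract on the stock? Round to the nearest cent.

C$481.00

PV(dividends) I = 16.08·e^(−0.0364·1/12) + 16.19·e^(−0.0364·3/12) + 7.23·e^(−0.0364·4/12)
I = 16.0313 + 16.0433 + 7.1428 = 39.2174
F = (S − I)·e^(rT) = (512.98 − 39.2174) · e^(0.0364·5/12)
= 473.7626 · e^0.015167 = 473.7626 × 1.015283 = C$481.00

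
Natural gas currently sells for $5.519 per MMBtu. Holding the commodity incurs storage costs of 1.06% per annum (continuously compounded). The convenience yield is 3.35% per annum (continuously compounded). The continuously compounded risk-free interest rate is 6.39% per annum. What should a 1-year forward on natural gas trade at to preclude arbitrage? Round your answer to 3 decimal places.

Net carry = r + u − y = 0.0639 + 0.0106 − 0.0335 = 0.0410
F = S·e^((r+u−y)T) = 5.519 · e^(0.0410 × 1) = 5.519 · e^0.041000
= 5.519 × 1.041852 = $5.750 per MMBtu

$5.750 per MMBtu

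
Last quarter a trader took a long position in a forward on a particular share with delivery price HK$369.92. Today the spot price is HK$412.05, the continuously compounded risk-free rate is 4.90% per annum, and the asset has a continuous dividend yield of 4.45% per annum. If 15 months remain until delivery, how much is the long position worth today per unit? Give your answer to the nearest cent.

Current fair forward for the remaining 15 months: F = S·e^((r − q)·T), (r − q) = 0.0490 − 0.0445 = 0.0045
F = 412.05 · e^(0.0045 × 15/12) = 412.05 × 1.005641 = 414.3744
Value of long forward = (F − K)·e^(−rT) = (414.3744 − 369.92) · e^(−0.0490·15/12)
= 44.4544 × 0.940588 = 41.81

HK$41.81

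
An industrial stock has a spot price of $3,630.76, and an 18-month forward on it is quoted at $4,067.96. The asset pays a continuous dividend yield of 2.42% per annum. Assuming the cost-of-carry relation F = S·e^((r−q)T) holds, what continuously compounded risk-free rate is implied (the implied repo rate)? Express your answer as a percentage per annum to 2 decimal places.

10.00%

From F = S·e^((r−q)T): (r − q) = ln(F/S)/T
ln(4067.96/3630.76) = ln(1.120416) = 0.113700
(r − q) = 0.113700 / (18/12) = 0.075800
r = ln(F/S)/T + q = 0.075800 + 0.0242 = 0.100000
r = 10.00%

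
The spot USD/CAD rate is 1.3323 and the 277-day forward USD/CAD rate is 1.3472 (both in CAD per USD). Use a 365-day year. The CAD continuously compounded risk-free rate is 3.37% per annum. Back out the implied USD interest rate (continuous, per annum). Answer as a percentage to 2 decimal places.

1.90%

F = S·e^((r_CAD − r_USD)T) ⇒ r_USD = r_CAD − ln(F/S)/T
ln(1.3472/1.3323) = 0.011122; /(277/365) = 0.014655
r_USD = 0.0337 − 0.014655 = 0.019045
r_USD = 1.90%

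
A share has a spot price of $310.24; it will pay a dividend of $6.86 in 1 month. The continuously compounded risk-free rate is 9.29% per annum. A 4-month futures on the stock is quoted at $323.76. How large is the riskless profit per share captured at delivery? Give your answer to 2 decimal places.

PV(dividends) I = 6.86·e^(−0.0929·1/12) = 6.8071
Fair futures F* = (S − I)·e^(rT) = (310.24 − 6.8071)·e^0.030967 = 303.4329 × 1.031451 = 312.9762
Market $323.76 > fair 312.9762: forward overpriced → cash-and-carry (borrow at r, buy the stock and collect the dividends, short the forward).
Profit at T = |F_mkt − F*| = |323.76 − 312.9762| = $10.78 per share

$10.78 per share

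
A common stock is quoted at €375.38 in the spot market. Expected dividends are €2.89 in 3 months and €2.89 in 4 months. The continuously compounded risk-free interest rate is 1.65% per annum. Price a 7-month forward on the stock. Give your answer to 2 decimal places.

PV(dividends) I = 2.89·e^(−0.0165·3/12) + 2.89·e^(−0.0165·4/12)
I = 2.8781 + 2.8741 = 5.7522
F = (S − I)·e^(rT) = (375.38 − 5.7522) · e^(0.0165·7/12)
= 369.6278 · e^0.009625 = 369.6278 × 1.009671 = €373.20

€373.20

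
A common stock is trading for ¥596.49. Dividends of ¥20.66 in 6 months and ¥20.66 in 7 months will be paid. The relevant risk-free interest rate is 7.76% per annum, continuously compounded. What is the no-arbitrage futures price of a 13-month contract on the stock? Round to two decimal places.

PV(dividends) I = 20.66·e^(−0.0776·6/12) + 20.66·e^(−0.0776·7/12)
I = 19.8737 + 19.7456 = 39.6193
F = (S − I)·e^(rT) = (596.49 − 39.6193) · e^(0.0776·13/12)
= 556.8707 · e^0.084067 = 556.8707 × 1.087702 = ¥605.71

¥605.71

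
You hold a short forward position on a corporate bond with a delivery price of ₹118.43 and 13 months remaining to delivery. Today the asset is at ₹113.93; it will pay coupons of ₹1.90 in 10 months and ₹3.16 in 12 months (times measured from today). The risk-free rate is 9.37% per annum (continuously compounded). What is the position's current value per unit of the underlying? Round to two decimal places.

PV(remaining coupons) I = 1.90·e^(−0.0937·10/12) + 3.16·e^(−0.0937·12/12) = 4.6346
Current forward F = (S − I)·e^(rT) = (113.93 − 4.6346)·e^(0.0937·13/12) = 109.2954 × 1.106839 = 120.9724
Value (long) = (F − K)·e^(−rT) = (120.9724 − 118.43) × 0.903474 = 2.2970
Short position value = −(long value) = -₹2.30

-₹2.30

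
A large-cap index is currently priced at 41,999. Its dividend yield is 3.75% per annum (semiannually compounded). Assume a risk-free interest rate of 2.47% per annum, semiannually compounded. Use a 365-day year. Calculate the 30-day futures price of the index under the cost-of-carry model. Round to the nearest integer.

41,956

F = S · (1+r/2)^(2T) / (1+q/2)^(2T)
= 41999 × 1.002020 / 1.003058 = 41999 × 0.998965
F = 41,956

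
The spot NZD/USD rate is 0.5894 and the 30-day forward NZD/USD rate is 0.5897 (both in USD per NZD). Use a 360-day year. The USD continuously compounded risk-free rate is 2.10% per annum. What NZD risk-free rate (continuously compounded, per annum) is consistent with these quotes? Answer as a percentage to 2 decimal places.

1.49%

F = S·e^((r_USD − r_NZD)T) ⇒ r_NZD = r_USD − ln(F/S)/T
ln(0.5897/0.5894) = 0.000509; /(30/360) = 0.006108
r_NZD = 0.0210 − 0.006108 = 0.014892
r_NZD = 1.49%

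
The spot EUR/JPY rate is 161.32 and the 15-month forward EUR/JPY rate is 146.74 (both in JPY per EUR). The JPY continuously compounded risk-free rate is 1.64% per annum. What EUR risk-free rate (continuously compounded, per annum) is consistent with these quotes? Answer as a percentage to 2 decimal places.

F = S·e^((r_JPY − r_EUR)T) ⇒ r_EUR = r_JPY − ln(F/S)/T
ln(146.74/161.32) = -0.094728; /(15/12) = -0.075782
r_EUR = 0.0164 + 0.075782 = 0.092182
r_EUR = 9.22%

9.22%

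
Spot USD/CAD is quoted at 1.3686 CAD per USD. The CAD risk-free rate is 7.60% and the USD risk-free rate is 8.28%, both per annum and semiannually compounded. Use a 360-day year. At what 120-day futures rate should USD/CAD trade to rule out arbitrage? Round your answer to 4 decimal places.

1.3656

By covered interest parity, F = S · (1+r_CAD/2)^(2T) / (1+r_USD/2)^(2T)
= 1.3686 × 1.025176 / 1.027413 = 1.3686 × 0.997823
F = 1.3656 CAD per USD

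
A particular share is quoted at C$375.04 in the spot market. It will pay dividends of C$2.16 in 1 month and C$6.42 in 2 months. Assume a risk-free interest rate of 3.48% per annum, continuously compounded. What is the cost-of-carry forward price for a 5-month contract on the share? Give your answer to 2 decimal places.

C$371.86

PV(dividends) I = 2.16·e^(−0.0348·1/12) + 6.42·e^(−0.0348·2/12)
I = 2.1537 + 6.3829 = 8.5366
F = (S − I)·e^(rT) = (375.04 − 8.5366) · e^(0.0348·5/12)
= 366.5034 · e^0.014500 = 366.5034 × 1.014606 = C$371.86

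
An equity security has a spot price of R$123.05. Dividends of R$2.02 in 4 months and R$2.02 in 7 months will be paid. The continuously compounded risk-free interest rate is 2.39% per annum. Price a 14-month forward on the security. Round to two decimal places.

R$122.42

PV(dividends) I = 2.02·e^(−0.0239·4/12) + 2.02·e^(−0.0239·7/12)
I = 2.0040 + 1.9920 = 3.9960
F = (S − I)·e^(rT) = (123.05 − 3.9960) · e^(0.0239·14/12)
= 119.0540 · e^0.027883 = 119.0540 × 1.028275 = R$122.42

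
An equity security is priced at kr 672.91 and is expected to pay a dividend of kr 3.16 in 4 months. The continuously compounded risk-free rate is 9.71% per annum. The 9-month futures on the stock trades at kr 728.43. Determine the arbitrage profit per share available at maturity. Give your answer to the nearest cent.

PV(dividends) I = 3.16·e^(−0.0971·4/12) = 3.0594
Fair futures F* = (S − I)·e^(rT) = (672.91 − 3.0594)·e^0.072825 = 669.8506 × 1.075542 = 720.4525
Market kr 728.43 > fair 720.4525: forward overpriced → cash-and-carry (borrow at r, buy the stock and collect the dividends, short the forward).
Profit at T = |F_mkt − F*| = |728.43 − 720.4525| = kr 7.98 per share

kr 7.98 per share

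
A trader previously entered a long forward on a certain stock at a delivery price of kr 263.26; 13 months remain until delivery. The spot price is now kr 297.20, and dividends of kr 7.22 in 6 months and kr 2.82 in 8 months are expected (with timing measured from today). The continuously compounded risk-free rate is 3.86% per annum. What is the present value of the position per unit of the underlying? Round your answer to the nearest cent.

kr 34.89

PV(remaining dividends) I = 7.22·e^(−0.0386·6/12) + 2.82·e^(−0.0386·8/12) = 9.8303
Current forward F = (S − I)·e^(rT) = (297.20 − 9.8303)·e^(0.0386·13/12) = 287.3697 × 1.042703 = 299.6412
Value (long) = (F − K)·e^(−rT) = (299.6412 − 263.26) × 0.959046 = 34.8912
Value = kr 34.89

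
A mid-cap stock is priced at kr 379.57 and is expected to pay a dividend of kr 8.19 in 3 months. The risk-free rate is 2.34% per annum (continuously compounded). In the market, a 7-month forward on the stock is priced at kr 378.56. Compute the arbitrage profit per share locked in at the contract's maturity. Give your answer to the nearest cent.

kr 2.03 per share

PV(dividends) I = 8.19·e^(−0.0234·3/12) = 8.1422
Fair forward F* = (S − I)·e^(rT) = (379.57 − 8.1422)·e^0.013650 = 371.4278 × 1.013744 = 376.5327
Market kr 378.56 > fair 376.5327: forward overpriced → cash-and-carry (borrow at r, buy the stock and collect the dividends, short the forward).
Profit at T = |F_mkt − F*| = |378.56 − 376.5327| = kr 2.03 per share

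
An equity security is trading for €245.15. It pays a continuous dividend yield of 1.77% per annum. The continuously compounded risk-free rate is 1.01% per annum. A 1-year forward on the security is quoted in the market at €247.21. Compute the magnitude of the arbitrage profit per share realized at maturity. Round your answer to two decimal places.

Fair forward: F* = S·e^(carry·T), with carry = (r − q) = 0.0101 − 0.0177 = -0.0076
F* = 245.15 · e^(-0.0076 × 1) = 245.15 · e^-0.007600 = 245.15 × 0.992429 = €243.2940
Market €247.21 > fair €243.2940: forward overpriced → cash-and-carry (buy spot, short the forward).
At maturity, profit = |F_mkt − F*| = |247.21 − 243.2940| = €3.92 per share

€3.92 per share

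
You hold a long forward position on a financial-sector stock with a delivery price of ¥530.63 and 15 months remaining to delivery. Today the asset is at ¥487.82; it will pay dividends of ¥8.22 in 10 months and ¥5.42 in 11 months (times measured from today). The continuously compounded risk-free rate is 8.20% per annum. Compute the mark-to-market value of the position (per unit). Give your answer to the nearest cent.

-¥3.82

PV(remaining dividends) I = 8.22·e^(−0.0820·10/12) + 5.42·e^(−0.0820·11/12) = 12.7046
Current forward F = (S − I)·e^(rT) = (487.82 − 12.7046)·e^(0.0820·15/12) = 475.1154 × 1.107937 = 526.3979
Value (long) = (F − K)·e^(−rT) = (526.3979 − 530.63) × 0.902578 = -3.8198
Value = -¥3.82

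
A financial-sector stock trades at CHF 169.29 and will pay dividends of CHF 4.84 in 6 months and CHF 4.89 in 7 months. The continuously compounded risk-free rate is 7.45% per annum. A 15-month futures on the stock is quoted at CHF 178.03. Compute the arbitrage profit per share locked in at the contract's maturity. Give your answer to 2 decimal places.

PV(dividends) I = 4.84·e^(−0.0745·6/12) + 4.89·e^(−0.0745·7/12) = 9.3451
Fair futures F* = (S − I)·e^(rT) = (169.29 − 9.3451)·e^0.093125 = 159.9449 × 1.097599 = 175.5554
Market CHF 178.03 > fair 175.5554: forward overpriced → cash-and-carry (borrow at r, buy the stock and collect the dividends, short the forward).
Profit at T = |F_mkt − F*| = |178.03 − 175.5554| = CHF 2.47 per share

CHF 2.47 per share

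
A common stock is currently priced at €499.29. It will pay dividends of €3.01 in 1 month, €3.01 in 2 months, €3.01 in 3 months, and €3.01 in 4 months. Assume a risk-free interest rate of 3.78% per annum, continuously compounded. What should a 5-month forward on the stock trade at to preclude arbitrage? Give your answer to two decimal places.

€495.08

PV(dividends) I = 3.01·e^(−0.0378·1/12) + 3.01·e^(−0.0378·2/12) + 3.01·e^(−0.0378·3/12) + 3.01·e^(−0.0378·4/12)
I = 3.0005 + 2.9911 + 2.9817 + 2.9723 = 11.9456
F = (S − I)·e^(rT) = (499.29 − 11.9456) · e^(0.0378·5/12)
= 487.3444 · e^0.015750 = 487.3444 × 1.015875 = €495.08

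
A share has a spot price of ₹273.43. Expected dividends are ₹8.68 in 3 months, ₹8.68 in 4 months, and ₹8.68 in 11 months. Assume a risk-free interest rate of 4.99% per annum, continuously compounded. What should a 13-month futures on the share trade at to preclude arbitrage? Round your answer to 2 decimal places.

PV(dividends) I = 8.68·e^(−0.0499·3/12) + 8.68·e^(−0.0499·4/12) + 8.68·e^(−0.0499·11/12)
I = 8.5724 + 8.5368 + 8.2919 = 25.4011
F = (S − I)·e^(rT) = (273.43 − 25.4011) · e^(0.0499·13/12)
= 248.0289 · e^0.054058 = 248.0289 × 1.055546 = ₹261.81

₹261.81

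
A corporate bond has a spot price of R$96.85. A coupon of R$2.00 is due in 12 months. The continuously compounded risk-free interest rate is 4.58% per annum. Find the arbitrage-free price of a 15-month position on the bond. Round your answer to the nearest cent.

PV(coupons) I = 2.00·e^(−0.0458·12/12)
I = 1.9105
F = (S − I)·e^(rT) = (96.85 − 1.9105) · e^(0.0458·15/12)
= 94.9395 · e^0.057250 = 94.9395 × 1.058921 = R$100.53

R$100.53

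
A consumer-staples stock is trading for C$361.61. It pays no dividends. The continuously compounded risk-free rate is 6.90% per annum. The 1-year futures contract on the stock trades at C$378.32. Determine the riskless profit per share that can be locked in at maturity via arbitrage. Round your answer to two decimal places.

Fair futures: F* = S·e^(carry·T), with carry = r = 0.0690
F* = 361.61 · e^(0.0690 × 1) = 361.61 · e^0.069000 = 361.61 × 1.071436 = C$387.4420
Market C$378.32 < fair C$387.4420: forward underpriced → reverse cash-and-carry (short spot, go long the forward).
At maturity, profit = |F_mkt − F*| = |378.32 − 387.4420| = C$9.12 per share

C$9.12 per share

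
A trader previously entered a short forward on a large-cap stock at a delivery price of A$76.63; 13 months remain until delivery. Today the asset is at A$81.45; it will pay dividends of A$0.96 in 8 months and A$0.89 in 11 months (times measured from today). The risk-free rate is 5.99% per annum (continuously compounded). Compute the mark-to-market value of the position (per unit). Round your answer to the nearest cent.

-A$7.87

PV(remaining dividends) I = 0.96·e^(−0.0599·8/12) + 0.89·e^(−0.0599·11/12) = 1.7649
Current forward F = (S − I)·e^(rT) = (81.45 − 1.7649)·e^(0.0599·13/12) = 79.6851 × 1.067043 = 85.0274
Value (long) = (F − K)·e^(−rT) = (85.0274 − 76.63) × 0.937169 = 7.8698
Short position value = −(long value) = -A$7.87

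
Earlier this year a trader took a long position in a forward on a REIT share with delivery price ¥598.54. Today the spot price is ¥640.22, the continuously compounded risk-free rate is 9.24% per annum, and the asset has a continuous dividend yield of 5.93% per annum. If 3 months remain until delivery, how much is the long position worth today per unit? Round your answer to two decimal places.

Current fair forward for the remaining 3 months: F = S·e^((r − q)·T), (r − q) = 0.0924 − 0.0593 = 0.0331
F = 640.22 · e^(0.0331 × 3/12) = 640.22 × 1.008309 = 645.5396
Value of long forward = (F − K)·e^(−rT) = (645.5396 − 598.54) · e^(−0.0924·3/12)
= 46.9996 × 0.977165 = 45.93

¥45.93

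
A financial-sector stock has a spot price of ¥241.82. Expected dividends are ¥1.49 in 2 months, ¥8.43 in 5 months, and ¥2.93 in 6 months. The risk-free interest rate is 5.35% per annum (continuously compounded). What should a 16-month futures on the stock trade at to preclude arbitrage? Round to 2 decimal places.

PV(dividends) I = 1.49·e^(−0.0535·2/12) + 8.43·e^(−0.0535·5/12) + 2.93·e^(−0.0535·6/12)
I = 1.4768 + 8.2442 + 2.8527 = 12.5737
F = (S − I)·e^(rT) = (241.82 − 12.5737) · e^(0.0535·16/12)
= 229.2463 · e^0.071333 = 229.2463 × 1.073939 = ¥246.20

¥246.20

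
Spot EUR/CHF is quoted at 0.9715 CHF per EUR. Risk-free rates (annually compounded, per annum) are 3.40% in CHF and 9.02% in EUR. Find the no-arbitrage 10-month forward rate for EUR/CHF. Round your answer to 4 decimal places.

By covered interest parity, F = S · (1+r_CHF)^T / (1+r_EUR)^T
= 0.9715 × 1.028254 / 1.074621 = 0.9715 × 0.956853
F = 0.9296 CHF per EUR

0.9296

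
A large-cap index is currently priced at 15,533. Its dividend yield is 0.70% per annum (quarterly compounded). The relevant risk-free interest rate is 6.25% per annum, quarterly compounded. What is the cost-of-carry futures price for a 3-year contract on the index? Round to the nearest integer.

F = S · (1+r/4)^(4T) / (1+q/4)^(4T)
= 15533 × 1.204483 / 1.021203 = 15533 × 1.179475
F = 18,321

18,321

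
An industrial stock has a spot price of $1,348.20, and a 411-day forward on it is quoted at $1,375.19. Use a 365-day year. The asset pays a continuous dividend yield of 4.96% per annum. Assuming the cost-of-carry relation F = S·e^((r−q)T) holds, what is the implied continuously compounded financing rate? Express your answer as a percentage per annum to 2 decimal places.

6.72%

From F = S·e^((r−q)T): (r − q) = ln(F/S)/T
ln(1375.19/1348.20) = ln(1.020019) = 0.019821
(r − q) = 0.019821 / (411/365) = 0.017603
r = ln(F/S)/T + q = 0.017603 + 0.0496 = 0.067203
r = 6.72%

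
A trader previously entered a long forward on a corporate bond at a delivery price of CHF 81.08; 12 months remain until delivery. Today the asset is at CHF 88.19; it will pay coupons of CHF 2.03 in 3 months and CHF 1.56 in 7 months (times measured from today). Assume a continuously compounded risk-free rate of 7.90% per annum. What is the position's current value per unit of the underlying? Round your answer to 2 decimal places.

PV(remaining coupons) I = 2.03·e^(−0.0790·3/12) + 1.56·e^(−0.0790·7/12) = 3.4800
Current forward F = (S − I)·e^(rT) = (88.19 − 3.4800)·e^(0.0790·12/12) = 84.7100 × 1.082204 = 91.6735
Value (long) = (F − K)·e^(−rT) = (91.6735 − 81.08) × 0.924040 = 9.7888
Value = CHF 9.79

CHF 9.79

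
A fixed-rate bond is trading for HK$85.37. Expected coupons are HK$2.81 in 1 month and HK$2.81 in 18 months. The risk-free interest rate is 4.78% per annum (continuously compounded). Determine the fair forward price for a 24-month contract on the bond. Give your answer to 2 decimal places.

PV(coupons) I = 2.81·e^(−0.0478·1/12) + 2.81·e^(−0.0478·18/12)
I = 2.7988 + 2.6156 = 5.4144
F = (S − I)·e^(rT) = (85.37 − 5.4144) · e^(0.0478·24/12)
= 79.9556 · e^0.095600 = 79.9556 × 1.100319 = HK$87.98

HK$87.98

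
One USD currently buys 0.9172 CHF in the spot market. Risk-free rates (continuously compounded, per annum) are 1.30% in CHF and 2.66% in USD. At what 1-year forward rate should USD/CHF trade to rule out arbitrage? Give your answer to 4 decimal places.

0.9048

F = S·e^((r_CHF − r_USD)T) = 0.9172 · e^((0.0130 − 0.0266) × 1)
= 0.9172 · e^-0.013600 = 0.9172 × 0.986492
F = 0.9048 CHF per USD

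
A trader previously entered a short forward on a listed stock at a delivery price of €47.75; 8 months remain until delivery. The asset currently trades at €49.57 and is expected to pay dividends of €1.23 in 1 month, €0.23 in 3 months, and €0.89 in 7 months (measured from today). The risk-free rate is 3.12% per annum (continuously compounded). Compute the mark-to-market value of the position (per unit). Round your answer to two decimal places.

-€0.47

PV(remaining dividends) I = 1.23·e^(−0.0312·1/12) + 0.23·e^(−0.0312·3/12) + 0.89·e^(−0.0312·7/12) = 2.3290
Current forward F = (S − I)·e^(rT) = (49.57 − 2.3290)·e^(0.0312·8/12) = 47.2410 × 1.021018 = 48.2339
Value (long) = (F − K)·e^(−rT) = (48.2339 − 47.75) × 0.979415 = 0.4739
Short position value = −(long value) = -€0.47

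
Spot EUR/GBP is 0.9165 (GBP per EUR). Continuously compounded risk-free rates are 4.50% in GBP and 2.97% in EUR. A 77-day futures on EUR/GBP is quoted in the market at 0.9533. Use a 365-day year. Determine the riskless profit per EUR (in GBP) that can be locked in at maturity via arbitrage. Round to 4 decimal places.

0.0338 per EUR (in GBP)

Fair futures: F* = S·e^(carry·T), with carry = (r_GBP − r_EUR) = 0.0450 − 0.0297 = 0.0153
F* = 0.9165 · e^(0.0153 × 77/365) = 0.9165 · e^0.003228 = 0.9165 × 1.003233 = 0.9195
Market 0.9533 > fair 0.9195: forward overpriced → cash-and-carry (buy spot, short the forward).
At maturity, profit = |F_mkt − F*| = |0.9533 − 0.9195| = 0.0338 per EUR (in GBP)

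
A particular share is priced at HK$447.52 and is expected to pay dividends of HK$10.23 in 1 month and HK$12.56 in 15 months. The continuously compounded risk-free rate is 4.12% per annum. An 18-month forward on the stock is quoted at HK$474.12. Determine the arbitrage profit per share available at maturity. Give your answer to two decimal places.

PV(dividends) I = 10.23·e^(−0.0412·1/12) + 12.56·e^(−0.0412·15/12) = 22.1245
Fair forward F* = (S − I)·e^(rT) = (447.52 − 22.1245)·e^0.061800 = 425.3955 × 1.063750 = 452.5145
Market HK$474.12 > fair 452.5145: forward overpriced → cash-and-carry (borrow at r, buy the stock and collect the dividends, short the forward).
Profit at T = |F_mkt − F*| = |474.12 − 452.5145| = HK$21.61 per share

HK$21.61 per share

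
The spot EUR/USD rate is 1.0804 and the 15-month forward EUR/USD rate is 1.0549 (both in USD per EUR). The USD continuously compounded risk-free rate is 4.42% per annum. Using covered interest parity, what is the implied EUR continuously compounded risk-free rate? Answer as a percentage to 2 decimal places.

F = S·e^((r_USD − r_EUR)T) ⇒ r_EUR = r_USD − ln(F/S)/T
ln(1.0549/1.0804) = -0.023885; /(15/12) = -0.019108
r_EUR = 0.0442 + 0.019108 = 0.063308
r_EUR = 6.33%

6.33%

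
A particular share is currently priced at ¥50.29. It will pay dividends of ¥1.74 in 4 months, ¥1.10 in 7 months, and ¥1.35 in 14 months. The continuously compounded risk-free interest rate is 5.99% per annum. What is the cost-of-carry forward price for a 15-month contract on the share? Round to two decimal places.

¥49.86

PV(dividends) I = 1.74·e^(−0.0599·4/12) + 1.10·e^(−0.0599·7/12) + 1.35·e^(−0.0599·14/12)
I = 1.7056 + 1.0622 + 1.2589 = 4.0267
F = (S − I)·e^(rT) = (50.29 − 4.0267) · e^(0.0599·15/12)
= 46.2633 · e^0.074875 = 46.2633 × 1.077749 = ¥49.86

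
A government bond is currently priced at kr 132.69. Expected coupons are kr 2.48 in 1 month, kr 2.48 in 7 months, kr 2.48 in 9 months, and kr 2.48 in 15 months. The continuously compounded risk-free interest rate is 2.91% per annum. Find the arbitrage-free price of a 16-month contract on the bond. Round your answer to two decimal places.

PV(coupons) I = 2.48·e^(−0.0291·1/12) + 2.48·e^(−0.0291·7/12) + 2.48·e^(−0.0291·9/12) + 2.48·e^(−0.0291·15/12)
I = 2.4740 + 2.4383 + 2.4265 + 2.3914 = 9.7302
F = (S − I)·e^(rT) = (132.69 − 9.7302) · e^(0.0291·16/12)
= 122.9598 · e^0.038800 = 122.9598 × 1.039563 = kr 127.82

kr 127.82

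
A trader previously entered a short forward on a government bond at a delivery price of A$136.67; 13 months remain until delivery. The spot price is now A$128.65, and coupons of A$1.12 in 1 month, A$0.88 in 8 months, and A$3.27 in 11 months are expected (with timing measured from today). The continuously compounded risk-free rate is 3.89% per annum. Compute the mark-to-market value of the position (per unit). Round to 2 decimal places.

PV(remaining coupons) I = 1.12·e^(−0.0389·1/12) + 0.88·e^(−0.0389·8/12) + 3.27·e^(−0.0389·11/12) = 5.1293
Current forward F = (S − I)·e^(rT) = (128.65 − 5.1293)·e^(0.0389·13/12) = 123.5207 × 1.043042 = 128.8373
Value (long) = (F − K)·e^(−rT) = (128.8373 − 136.67) × 0.958734 = -7.5095
Short position value = −(long value) = A$7.51

A$7.51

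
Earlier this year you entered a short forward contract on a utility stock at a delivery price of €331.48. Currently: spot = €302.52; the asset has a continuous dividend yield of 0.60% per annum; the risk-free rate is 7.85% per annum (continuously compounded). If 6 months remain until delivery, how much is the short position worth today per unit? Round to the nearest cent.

Current fair forward for the remaining 6 months: F = S·e^((r − q)·T), (r − q) = 0.0785 − 0.0060 = 0.0725
F = 302.52 · e^(0.0725 × 6/12) = 302.52 × 1.036915 = 313.6875
Value of long forward = (F − K)·e^(−rT) = (313.6875 − 331.48) · e^(−0.0785·6/12)
= -17.7925 × 0.961510 = -17.11
Short position value = −(long value) = €17.11

€17.11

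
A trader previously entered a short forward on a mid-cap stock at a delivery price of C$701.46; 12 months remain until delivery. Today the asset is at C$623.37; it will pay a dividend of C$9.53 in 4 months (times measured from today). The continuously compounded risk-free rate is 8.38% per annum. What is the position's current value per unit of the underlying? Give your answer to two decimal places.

PV(remaining dividends) I = 9.53·e^(−0.0838·4/12) = 9.2675
Current forward F = (S − I)·e^(rT) = (623.37 − 9.2675)·e^(0.0838·12/12) = 614.1025 × 1.087411 = 667.7818
Value (long) = (F − K)·e^(−rT) = (667.7818 − 701.46) × 0.919615 = -30.9710
Short position value = −(long value) = C$30.97

C$30.97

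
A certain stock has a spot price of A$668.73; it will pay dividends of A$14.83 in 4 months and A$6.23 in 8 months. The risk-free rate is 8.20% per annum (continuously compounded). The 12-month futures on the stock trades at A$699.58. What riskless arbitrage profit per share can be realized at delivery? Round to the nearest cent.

PV(dividends) I = 14.83·e^(−0.0820·4/12) + 6.23·e^(−0.0820·8/12) = 20.3287
Fair futures F* = (S − I)·e^(rT) = (668.73 − 20.3287)·e^0.082000 = 648.4013 × 1.085456 = 703.8111
Market A$699.58 < fair 703.8111: forward underpriced → reverse cash-and-carry (short the stock, invest proceeds at r, pay the dividends, go long the forward).
Profit at T = |F_mkt − F*| = |699.58 − 703.8111| = A$4.23 per share

A$4.23 per share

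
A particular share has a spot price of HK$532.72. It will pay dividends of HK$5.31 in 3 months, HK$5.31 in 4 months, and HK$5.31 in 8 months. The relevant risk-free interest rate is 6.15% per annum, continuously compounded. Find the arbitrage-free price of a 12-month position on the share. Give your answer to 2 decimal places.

HK$550.00

PV(dividends) I = 5.31·e^(−0.0615·3/12) + 5.31·e^(−0.0615·4/12) + 5.31·e^(−0.0615·8/12)
I = 5.2290 + 5.2023 + 5.0967 = 15.5280
F = (S − I)·e^(rT) = (532.72 − 15.5280) · e^(0.0615·12/12)
= 517.1920 · e^0.061500 = 517.1920 × 1.063430 = HK$550.00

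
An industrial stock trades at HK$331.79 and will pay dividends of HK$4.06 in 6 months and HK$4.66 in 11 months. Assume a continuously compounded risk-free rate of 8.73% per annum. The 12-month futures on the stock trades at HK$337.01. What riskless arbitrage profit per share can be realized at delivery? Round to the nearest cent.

PV(dividends) I = 4.06·e^(−0.0873·6/12) + 4.66·e^(−0.0873·11/12) = 8.1882
Fair futures F* = (S − I)·e^(rT) = (331.79 − 8.1882)·e^0.087300 = 323.6018 × 1.091224 = 353.1221
Market HK$337.01 < fair 353.1221: forward underpriced → reverse cash-and-carry (short the stock, invest proceeds at r, pay the dividends, go long the forward).
Profit at T = |F_mkt − F*| = |337.01 − 353.1221| = HK$16.11 per share

HK$16.11 per share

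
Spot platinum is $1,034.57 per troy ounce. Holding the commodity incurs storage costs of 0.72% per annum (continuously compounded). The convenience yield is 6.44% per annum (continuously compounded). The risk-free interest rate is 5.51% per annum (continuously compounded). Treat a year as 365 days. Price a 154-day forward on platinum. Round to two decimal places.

Net carry = r + u − y = 0.0551 + 0.0072 − 0.0644 = -0.0021
F = S·e^((r+u−y)T) = 1034.57 · e^(-0.0021 × 154/365) = 1034.57 · e^-0.00088603
= 1034.57 × 0.99911436 = $1,033.65 per troy ounce

$1,033.65 per troy ounce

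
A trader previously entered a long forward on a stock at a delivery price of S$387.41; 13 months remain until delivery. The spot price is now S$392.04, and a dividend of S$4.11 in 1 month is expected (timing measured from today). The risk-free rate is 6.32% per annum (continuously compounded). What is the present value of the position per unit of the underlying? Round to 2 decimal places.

S$26.18

PV(remaining dividends) I = 4.11·e^(−0.0632·1/12) = 4.0884
Current forward F = (S − I)·e^(rT) = (392.04 − 4.0884)·e^(0.0632·13/12) = 387.9516 × 1.070865 = 415.4438
Value (long) = (F − K)·e^(−rT) = (415.4438 − 387.41) × 0.933825 = 26.1787
Value = S$26.18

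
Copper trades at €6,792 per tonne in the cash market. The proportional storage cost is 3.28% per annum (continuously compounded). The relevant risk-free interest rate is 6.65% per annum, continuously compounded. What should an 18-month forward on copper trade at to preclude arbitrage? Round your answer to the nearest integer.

€7,883 per tonne

Net carry = r + u − y = 0.0665 + 0.0328 − 0.0000 = 0.0993
F = S·e^((r+u−y)T) = 6792 · e^(0.0993 × 18/12) = 6792 · e^0.148950
= 6792 × 1.160615 = €7,883 per tonne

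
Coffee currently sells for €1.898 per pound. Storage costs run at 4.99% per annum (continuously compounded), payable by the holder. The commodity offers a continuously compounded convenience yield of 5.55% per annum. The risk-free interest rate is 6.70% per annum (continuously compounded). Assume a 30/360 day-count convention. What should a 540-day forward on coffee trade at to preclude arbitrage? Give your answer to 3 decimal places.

€2.081 per pound

Net carry = r + u − y = 0.0670 + 0.0499 − 0.0555 = 0.0614
F = S·e^((r+u−y)T) = 1.898 · e^(0.0614 × 540/360) = 1.898 · e^0.092100
= 1.898 × 1.096474 = €2.081 per pound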